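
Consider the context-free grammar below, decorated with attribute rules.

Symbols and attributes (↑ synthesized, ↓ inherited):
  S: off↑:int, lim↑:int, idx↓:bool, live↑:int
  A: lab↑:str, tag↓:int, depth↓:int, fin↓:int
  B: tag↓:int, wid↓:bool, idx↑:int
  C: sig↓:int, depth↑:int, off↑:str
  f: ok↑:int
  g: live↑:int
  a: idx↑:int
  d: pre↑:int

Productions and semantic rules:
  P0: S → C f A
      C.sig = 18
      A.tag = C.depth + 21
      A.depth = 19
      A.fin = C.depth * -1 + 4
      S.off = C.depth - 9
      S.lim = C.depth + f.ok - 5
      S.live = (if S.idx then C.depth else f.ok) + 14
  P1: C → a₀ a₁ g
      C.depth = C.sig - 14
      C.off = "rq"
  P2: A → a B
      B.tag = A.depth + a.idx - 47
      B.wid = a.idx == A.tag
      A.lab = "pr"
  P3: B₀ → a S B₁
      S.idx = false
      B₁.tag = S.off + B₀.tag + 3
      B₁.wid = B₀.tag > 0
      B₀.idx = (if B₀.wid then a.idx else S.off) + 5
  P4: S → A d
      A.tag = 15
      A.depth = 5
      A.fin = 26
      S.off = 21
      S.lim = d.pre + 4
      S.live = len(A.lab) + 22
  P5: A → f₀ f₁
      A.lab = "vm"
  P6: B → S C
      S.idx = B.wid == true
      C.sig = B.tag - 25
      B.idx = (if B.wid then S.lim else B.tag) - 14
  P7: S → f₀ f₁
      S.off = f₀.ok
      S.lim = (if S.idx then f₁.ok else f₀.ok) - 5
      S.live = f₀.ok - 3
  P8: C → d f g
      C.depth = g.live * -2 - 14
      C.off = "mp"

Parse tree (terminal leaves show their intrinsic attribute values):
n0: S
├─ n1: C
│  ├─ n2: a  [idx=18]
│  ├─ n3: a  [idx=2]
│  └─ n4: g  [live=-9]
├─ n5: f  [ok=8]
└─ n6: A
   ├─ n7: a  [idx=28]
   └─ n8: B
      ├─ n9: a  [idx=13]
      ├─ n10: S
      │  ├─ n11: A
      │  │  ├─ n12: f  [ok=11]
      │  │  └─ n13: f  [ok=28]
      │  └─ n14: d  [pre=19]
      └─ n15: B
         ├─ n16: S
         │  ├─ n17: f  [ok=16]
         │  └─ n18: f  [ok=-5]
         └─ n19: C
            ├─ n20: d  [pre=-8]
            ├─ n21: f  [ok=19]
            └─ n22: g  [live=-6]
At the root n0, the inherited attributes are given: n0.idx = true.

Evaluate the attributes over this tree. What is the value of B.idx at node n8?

1. n0.idx = true  [given at root]
2. n1.sig = 18  [18]
3. n2.idx = 18  [terminal]
4. n3.idx = 2  [terminal]
5. n4.live = -9  [terminal]
6. n1.depth = 4  [C.sig - 14]
7. n1.off = "rq"  ["rq"]
8. n5.ok = 8  [terminal]
9. n6.tag = 25  [C.depth + 21]
10. n6.depth = 19  [19]
11. n6.fin = 0  [C.depth * -1 + 4]
12. n7.idx = 28  [terminal]
13. n8.tag = 0  [A.depth + a.idx - 47]
14. n8.wid = false  [a.idx == A.tag]
15. n9.idx = 13  [terminal]
16. n10.idx = false  [false]
17. n11.tag = 15  [15]
18. n11.depth = 5  [5]
19. n11.fin = 26  [26]
20. n12.ok = 11  [terminal]
21. n13.ok = 28  [terminal]
22. n11.lab = "vm"  ["vm"]
23. n14.pre = 19  [terminal]
24. n10.off = 21  [21]
25. n10.lim = 23  [d.pre + 4]
26. n10.live = 24  [len(A.lab) + 22]
27. n15.tag = 24  [S.off + B₀.tag + 3]
28. n15.wid = false  [B₀.tag > 0]
29. n16.idx = false  [B.wid == true]
30. n17.ok = 16  [terminal]
31. n18.ok = -5  [terminal]
32. n16.off = 16  [f₀.ok]
33. n16.lim = 11  [(if S.idx then f₁.ok else f₀.ok) - 5]
34. n16.live = 13  [f₀.ok - 3]
35. n19.sig = -1  [B.tag - 25]
36. n20.pre = -8  [terminal]
37. n21.ok = 19  [terminal]
38. n22.live = -6  [terminal]
39. n19.depth = -2  [g.live * -2 - 14]
40. n19.off = "mp"  ["mp"]
41. n15.idx = 10  [(if B.wid then S.lim else B.tag) - 14]
42. n8.idx = 26  [(if B₀.wid then a.idx else S.off) + 5]
43. n6.lab = "pr"  ["pr"]
44. n0.off = -5  [C.depth - 9]
45. n0.lim = 7  [C.depth + f.ok - 5]
46. n0.live = 18  [(if S.idx then C.depth else f.ok) + 14]

26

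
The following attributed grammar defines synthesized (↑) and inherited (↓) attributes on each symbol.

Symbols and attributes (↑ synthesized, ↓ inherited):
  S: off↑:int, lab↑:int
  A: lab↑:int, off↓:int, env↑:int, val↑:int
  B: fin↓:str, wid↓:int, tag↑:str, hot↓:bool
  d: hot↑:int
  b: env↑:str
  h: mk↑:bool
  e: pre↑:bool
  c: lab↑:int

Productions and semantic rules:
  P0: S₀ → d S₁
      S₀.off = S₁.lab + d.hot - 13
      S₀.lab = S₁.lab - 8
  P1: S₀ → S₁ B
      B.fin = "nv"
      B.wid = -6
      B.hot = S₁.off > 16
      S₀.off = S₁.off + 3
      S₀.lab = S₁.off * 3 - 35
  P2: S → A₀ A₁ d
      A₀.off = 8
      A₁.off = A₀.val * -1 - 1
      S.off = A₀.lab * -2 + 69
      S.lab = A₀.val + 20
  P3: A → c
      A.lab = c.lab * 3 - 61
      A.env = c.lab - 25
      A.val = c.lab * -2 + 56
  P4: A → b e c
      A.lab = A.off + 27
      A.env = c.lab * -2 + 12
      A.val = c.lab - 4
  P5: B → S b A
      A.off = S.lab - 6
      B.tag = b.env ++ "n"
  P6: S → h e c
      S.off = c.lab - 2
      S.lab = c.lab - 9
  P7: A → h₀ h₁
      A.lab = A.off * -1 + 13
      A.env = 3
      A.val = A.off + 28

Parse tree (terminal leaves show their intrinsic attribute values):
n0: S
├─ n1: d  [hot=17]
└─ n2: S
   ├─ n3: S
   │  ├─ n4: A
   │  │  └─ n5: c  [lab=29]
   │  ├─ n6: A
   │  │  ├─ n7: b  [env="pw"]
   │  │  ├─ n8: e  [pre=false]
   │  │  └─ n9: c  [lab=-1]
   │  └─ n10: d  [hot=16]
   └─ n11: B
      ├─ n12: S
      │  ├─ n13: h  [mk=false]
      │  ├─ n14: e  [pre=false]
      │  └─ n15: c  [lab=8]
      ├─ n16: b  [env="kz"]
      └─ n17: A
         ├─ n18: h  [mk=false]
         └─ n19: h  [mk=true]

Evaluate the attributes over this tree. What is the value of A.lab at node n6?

1. n1.hot = 17  [terminal]
2. n4.off = 8  [8]
3. n5.lab = 29  [terminal]
4. n4.lab = 26  [c.lab * 3 - 61]
5. n4.env = 4  [c.lab - 25]
6. n4.val = -2  [c.lab * -2 + 56]
7. n6.off = 1  [A₀.val * -1 - 1]
8. n7.env = "pw"  [terminal]
9. n8.pre = false  [terminal]
10. n9.lab = -1  [terminal]
11. n6.lab = 28  [A.off + 27]
12. n6.env = 14  [c.lab * -2 + 12]
13. n6.val = -5  [c.lab - 4]
14. n10.hot = 16  [terminal]
15. n3.off = 17  [A₀.lab * -2 + 69]
16. n3.lab = 18  [A₀.val + 20]
17. n11.fin = "nv"  ["nv"]
18. n11.wid = -6  [-6]
19. n11.hot = true  [S₁.off > 16]
20. n13.mk = false  [terminal]
21. n14.pre = false  [terminal]
22. n15.lab = 8  [terminal]
23. n12.off = 6  [c.lab - 2]
24. n12.lab = -1  [c.lab - 9]
25. n16.env = "kz"  [terminal]
26. n17.off = -7  [S.lab - 6]
27. n18.mk = false  [terminal]
28. n19.mk = true  [terminal]
29. n17.lab = 20  [A.off * -1 + 13]
30. n17.env = 3  [3]
31. n17.val = 21  [A.off + 28]
32. n11.tag = "kzn"  [b.env ++ "n"]
33. n2.off = 20  [S₁.off + 3]
34. n2.lab = 16  [S₁.off * 3 - 35]
35. n0.off = 20  [S₁.lab + d.hot - 13]
36. n0.lab = 8  [S₁.lab - 8]

28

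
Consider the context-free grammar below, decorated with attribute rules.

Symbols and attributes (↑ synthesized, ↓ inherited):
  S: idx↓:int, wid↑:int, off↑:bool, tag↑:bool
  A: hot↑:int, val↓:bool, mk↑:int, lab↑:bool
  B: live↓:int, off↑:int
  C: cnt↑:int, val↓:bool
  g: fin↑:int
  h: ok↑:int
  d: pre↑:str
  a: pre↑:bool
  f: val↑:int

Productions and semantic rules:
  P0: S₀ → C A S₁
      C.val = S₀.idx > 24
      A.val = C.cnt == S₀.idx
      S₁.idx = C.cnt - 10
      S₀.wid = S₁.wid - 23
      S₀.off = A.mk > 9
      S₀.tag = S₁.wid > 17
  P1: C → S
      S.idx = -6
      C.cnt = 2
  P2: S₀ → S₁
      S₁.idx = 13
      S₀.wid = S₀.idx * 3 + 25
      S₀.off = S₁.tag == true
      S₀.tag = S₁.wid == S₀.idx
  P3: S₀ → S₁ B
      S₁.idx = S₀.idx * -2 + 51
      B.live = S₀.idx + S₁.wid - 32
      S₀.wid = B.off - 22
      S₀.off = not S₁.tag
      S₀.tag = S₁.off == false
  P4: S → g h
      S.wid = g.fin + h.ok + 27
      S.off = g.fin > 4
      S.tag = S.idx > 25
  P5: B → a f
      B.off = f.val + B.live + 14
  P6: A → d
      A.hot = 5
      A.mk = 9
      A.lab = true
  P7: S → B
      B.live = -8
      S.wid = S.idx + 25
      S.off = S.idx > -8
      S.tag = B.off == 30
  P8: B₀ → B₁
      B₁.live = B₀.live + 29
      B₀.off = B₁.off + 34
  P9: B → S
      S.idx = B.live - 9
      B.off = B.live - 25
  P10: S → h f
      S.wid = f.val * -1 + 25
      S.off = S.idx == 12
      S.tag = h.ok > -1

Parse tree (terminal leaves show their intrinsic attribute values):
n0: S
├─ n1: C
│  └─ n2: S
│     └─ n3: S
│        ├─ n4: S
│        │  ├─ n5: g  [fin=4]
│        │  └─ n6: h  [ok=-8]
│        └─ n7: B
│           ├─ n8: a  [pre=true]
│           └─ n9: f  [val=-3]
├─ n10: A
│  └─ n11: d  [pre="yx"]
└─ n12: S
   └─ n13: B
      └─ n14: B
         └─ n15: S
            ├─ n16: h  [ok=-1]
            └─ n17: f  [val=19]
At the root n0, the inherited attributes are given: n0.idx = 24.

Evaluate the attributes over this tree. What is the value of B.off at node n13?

1. n0.idx = 24  [given at root]
2. n1.val = false  [S₀.idx > 24]
3. n2.idx = -6  [-6]
4. n3.idx = 13  [13]
5. n4.idx = 25  [S₀.idx * -2 + 51]
6. n5.fin = 4  [terminal]
7. n6.ok = -8  [terminal]
8. n4.wid = 23  [g.fin + h.ok + 27]
9. n4.off = false  [g.fin > 4]
10. n4.tag = false  [S.idx > 25]
11. n7.live = 4  [S₀.idx + S₁.wid - 32]
12. n8.pre = true  [terminal]
13. n9.val = -3  [terminal]
14. n7.off = 15  [f.val + B.live + 14]
15. n3.wid = -7  [B.off - 22]
16. n3.off = true  [not S₁.tag]
17. n3.tag = true  [S₁.off == false]
18. n2.wid = 7  [S₀.idx * 3 + 25]
19. n2.off = true  [S₁.tag == true]
20. n2.tag = false  [S₁.wid == S₀.idx]
21. n1.cnt = 2  [2]
22. n10.val = false  [C.cnt == S₀.idx]
23. n11.pre = "yx"  [terminal]
24. n10.hot = 5  [5]
25. n10.mk = 9  [9]
26. n10.lab = true  [true]
27. n12.idx = -8  [C.cnt - 10]
28. n13.live = -8  [-8]
29. n14.live = 21  [B₀.live + 29]
30. n15.idx = 12  [B.live - 9]
31. n16.ok = -1  [terminal]
32. n17.val = 19  [terminal]
33. n15.wid = 6  [f.val * -1 + 25]
34. n15.off = true  [S.idx == 12]
35. n15.tag = false  [h.ok > -1]
36. n14.off = -4  [B.live - 25]
37. n13.off = 30  [B₁.off + 34]
38. n12.wid = 17  [S.idx + 25]
39. n12.off = false  [S.idx > -8]
40. n12.tag = true  [B.off == 30]
41. n0.wid = -6  [S₁.wid - 23]
42. n0.off = false  [A.mk > 9]
43. n0.tag = false  [S₁.wid > 17]

30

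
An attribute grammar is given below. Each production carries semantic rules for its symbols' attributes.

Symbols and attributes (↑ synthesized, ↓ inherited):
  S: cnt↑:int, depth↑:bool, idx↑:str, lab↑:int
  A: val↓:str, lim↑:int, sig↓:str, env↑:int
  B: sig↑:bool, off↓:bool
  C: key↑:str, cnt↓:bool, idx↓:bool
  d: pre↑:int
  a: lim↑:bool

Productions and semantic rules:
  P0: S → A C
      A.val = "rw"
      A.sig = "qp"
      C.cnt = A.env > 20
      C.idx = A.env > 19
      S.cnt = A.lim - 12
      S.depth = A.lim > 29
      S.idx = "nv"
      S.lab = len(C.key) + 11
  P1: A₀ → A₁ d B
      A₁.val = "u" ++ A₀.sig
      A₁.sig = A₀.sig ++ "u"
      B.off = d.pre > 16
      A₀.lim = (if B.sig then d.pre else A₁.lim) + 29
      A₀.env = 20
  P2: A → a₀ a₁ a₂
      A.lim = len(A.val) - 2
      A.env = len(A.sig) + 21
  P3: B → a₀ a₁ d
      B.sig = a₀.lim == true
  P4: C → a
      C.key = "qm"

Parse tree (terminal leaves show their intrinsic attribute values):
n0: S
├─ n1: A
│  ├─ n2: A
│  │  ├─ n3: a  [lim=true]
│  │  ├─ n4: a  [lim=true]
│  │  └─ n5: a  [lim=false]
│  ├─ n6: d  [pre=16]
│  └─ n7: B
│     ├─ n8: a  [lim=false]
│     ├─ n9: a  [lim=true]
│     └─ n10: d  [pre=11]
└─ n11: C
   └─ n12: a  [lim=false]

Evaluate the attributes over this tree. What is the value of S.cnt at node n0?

1. n1.val = "rw"  ["rw"]
2. n1.sig = "qp"  ["qp"]
3. n2.val = "uqp"  ["u" ++ A₀.sig]
4. n2.sig = "qpu"  [A₀.sig ++ "u"]
5. n3.lim = true  [terminal]
6. n4.lim = true  [terminal]
7. n5.lim = false  [terminal]
8. n2.lim = 1  [len(A.val) - 2]
9. n2.env = 24  [len(A.sig) + 21]
10. n6.pre = 16  [terminal]
11. n7.off = false  [d.pre > 16]
12. n8.lim = false  [terminal]
13. n9.lim = true  [terminal]
14. n10.pre = 11  [terminal]
15. n7.sig = false  [a₀.lim == true]
16. n1.lim = 30  [(if B.sig then d.pre else A₁.lim) + 29]
17. n1.env = 20  [20]
18. n11.cnt = false  [A.env > 20]
19. n11.idx = true  [A.env > 19]
20. n12.lim = false  [terminal]
21. n11.key = "qm"  ["qm"]
22. n0.cnt = 18  [A.lim - 12]
23. n0.depth = true  [A.lim > 29]
24. n0.idx = "nv"  ["nv"]
25. n0.lab = 13  [len(C.key) + 11]

18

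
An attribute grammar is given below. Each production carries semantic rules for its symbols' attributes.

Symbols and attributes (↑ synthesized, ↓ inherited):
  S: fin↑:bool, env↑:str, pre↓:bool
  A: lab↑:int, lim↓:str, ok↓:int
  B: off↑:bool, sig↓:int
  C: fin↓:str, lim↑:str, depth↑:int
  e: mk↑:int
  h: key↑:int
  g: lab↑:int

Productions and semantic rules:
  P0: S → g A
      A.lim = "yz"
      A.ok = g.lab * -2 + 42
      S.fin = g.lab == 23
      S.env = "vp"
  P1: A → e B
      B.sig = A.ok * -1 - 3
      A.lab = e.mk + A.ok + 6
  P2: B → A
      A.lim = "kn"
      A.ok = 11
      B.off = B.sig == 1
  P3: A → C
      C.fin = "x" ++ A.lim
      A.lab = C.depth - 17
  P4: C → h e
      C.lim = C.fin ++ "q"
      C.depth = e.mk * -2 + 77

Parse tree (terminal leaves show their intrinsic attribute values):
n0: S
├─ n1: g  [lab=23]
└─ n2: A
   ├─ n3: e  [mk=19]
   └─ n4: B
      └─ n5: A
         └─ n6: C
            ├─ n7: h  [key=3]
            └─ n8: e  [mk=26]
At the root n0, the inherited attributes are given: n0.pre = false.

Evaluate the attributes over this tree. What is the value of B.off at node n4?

true

1. n0.pre = false  [given at root]
2. n1.lab = 23  [terminal]
3. n2.lim = "yz"  ["yz"]
4. n2.ok = -4  [g.lab * -2 + 42]
5. n3.mk = 19  [terminal]
6. n4.sig = 1  [A.ok * -1 - 3]
7. n5.lim = "kn"  ["kn"]
8. n5.ok = 11  [11]
9. n6.fin = "xkn"  ["x" ++ A.lim]
10. n7.key = 3  [terminal]
11. n8.mk = 26  [terminal]
12. n6.lim = "xknq"  [C.fin ++ "q"]
13. n6.depth = 25  [e.mk * -2 + 77]
14. n5.lab = 8  [C.depth - 17]
15. n4.off = true  [B.sig == 1]
16. n2.lab = 21  [e.mk + A.ok + 6]
17. n0.fin = true  [g.lab == 23]
18. n0.env = "vp"  ["vp"]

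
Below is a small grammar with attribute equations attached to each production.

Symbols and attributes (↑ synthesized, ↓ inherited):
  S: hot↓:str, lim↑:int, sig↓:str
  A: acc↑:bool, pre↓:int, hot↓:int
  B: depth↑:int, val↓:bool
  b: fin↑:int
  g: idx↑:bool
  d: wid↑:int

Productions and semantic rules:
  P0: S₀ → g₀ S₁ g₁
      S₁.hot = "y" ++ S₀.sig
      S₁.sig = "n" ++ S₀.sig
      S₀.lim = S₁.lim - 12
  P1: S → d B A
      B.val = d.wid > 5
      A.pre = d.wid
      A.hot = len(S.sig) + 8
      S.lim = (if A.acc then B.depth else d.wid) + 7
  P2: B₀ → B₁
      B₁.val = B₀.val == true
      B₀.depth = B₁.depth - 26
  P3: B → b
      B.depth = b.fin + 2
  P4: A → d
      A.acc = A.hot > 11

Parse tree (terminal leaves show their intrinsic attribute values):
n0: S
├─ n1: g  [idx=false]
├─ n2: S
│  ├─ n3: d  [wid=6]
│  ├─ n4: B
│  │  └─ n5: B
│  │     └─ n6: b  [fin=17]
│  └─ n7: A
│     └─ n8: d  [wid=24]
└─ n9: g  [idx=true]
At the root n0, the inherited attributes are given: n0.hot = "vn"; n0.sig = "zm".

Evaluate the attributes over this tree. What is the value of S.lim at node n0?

1. n0.hot = "vn"  [given at root]
2. n0.sig = "zm"  [given at root]
3. n1.idx = false  [terminal]
4. n2.hot = "yzm"  ["y" ++ S₀.sig]
5. n2.sig = "nzm"  ["n" ++ S₀.sig]
6. n3.wid = 6  [terminal]
7. n4.val = true  [d.wid > 5]
8. n5.val = true  [B₀.val == true]
9. n6.fin = 17  [terminal]
10. n5.depth = 19  [b.fin + 2]
11. n4.depth = -7  [B₁.depth - 26]
12. n7.pre = 6  [d.wid]
13. n7.hot = 11  [len(S.sig) + 8]
14. n8.wid = 24  [terminal]
15. n7.acc = false  [A.hot > 11]
16. n2.lim = 13  [(if A.acc then B.depth else d.wid) + 7]
17. n9.idx = true  [terminal]
18. n0.lim = 1  [S₁.lim - 12]

1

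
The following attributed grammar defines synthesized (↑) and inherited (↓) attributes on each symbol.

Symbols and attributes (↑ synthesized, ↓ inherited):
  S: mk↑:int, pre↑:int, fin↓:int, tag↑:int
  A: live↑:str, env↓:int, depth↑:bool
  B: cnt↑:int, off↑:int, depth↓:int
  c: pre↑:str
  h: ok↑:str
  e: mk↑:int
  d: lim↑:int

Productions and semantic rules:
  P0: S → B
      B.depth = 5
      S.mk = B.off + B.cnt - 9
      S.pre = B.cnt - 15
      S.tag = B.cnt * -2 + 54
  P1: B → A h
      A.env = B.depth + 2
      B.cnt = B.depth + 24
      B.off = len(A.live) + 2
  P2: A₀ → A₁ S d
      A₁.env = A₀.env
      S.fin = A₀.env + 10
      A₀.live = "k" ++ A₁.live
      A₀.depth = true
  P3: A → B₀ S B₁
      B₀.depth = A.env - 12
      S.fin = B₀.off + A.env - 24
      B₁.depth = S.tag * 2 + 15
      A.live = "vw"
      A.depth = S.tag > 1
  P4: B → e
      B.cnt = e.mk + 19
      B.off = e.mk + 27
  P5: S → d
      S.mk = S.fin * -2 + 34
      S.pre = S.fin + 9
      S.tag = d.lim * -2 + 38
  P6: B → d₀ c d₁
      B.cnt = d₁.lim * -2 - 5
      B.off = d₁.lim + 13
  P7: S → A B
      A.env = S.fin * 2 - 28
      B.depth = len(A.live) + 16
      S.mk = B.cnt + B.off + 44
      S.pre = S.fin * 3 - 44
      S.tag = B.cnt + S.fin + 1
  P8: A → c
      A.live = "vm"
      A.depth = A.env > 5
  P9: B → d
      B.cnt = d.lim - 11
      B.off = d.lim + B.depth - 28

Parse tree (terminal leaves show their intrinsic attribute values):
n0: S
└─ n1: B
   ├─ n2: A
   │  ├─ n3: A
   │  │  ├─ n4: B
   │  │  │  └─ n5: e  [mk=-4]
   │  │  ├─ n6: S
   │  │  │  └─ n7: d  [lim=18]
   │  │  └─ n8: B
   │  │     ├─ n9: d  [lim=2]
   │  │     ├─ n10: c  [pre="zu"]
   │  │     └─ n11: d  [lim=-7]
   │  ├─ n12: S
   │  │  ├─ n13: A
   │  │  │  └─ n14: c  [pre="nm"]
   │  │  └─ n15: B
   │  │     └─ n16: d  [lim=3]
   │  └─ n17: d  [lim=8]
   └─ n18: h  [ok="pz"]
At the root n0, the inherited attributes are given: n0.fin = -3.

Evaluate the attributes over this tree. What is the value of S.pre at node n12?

1. n0.fin = -3  [given at root]
2. n1.depth = 5  [5]
3. n2.env = 7  [B.depth + 2]
4. n3.env = 7  [A₀.env]
5. n4.depth = -5  [A.env - 12]
6. n5.mk = -4  [terminal]
7. n4.cnt = 15  [e.mk + 19]
8. n4.off = 23  [e.mk + 27]
9. n6.fin = 6  [B₀.off + A.env - 24]
10. n7.lim = 18  [terminal]
11. n6.mk = 22  [S.fin * -2 + 34]
12. n6.pre = 15  [S.fin + 9]
13. n6.tag = 2  [d.lim * -2 + 38]
14. n8.depth = 19  [S.tag * 2 + 15]
15. n9.lim = 2  [terminal]
16. n10.pre = "zu"  [terminal]
17. n11.lim = -7  [terminal]
18. n8.cnt = 9  [d₁.lim * -2 - 5]
19. n8.off = 6  [d₁.lim + 13]
20. n3.live = "vw"  ["vw"]
21. n3.depth = true  [S.tag > 1]
22. n12.fin = 17  [A₀.env + 10]
23. n13.env = 6  [S.fin * 2 - 28]
24. n14.pre = "nm"  [terminal]
25. n13.live = "vm"  ["vm"]
26. n13.depth = true  [A.env > 5]
27. n15.depth = 18  [len(A.live) + 16]
28. n16.lim = 3  [terminal]
29. n15.cnt = -8  [d.lim - 11]
30. n15.off = -7  [d.lim + B.depth - 28]
31. n12.mk = 29  [B.cnt + B.off + 44]
32. n12.pre = 7  [S.fin * 3 - 44]
33. n12.tag = 10  [B.cnt + S.fin + 1]
34. n17.lim = 8  [terminal]
35. n2.live = "kvw"  ["k" ++ A₁.live]
36. n2.depth = true  [true]
37. n18.ok = "pz"  [terminal]
38. n1.cnt = 29  [B.depth + 24]
39. n1.off = 5  [len(A.live) + 2]
40. n0.mk = 25  [B.off + B.cnt - 9]
41. n0.pre = 14  [B.cnt - 15]
42. n0.tag = -4  [B.cnt * -2 + 54]

7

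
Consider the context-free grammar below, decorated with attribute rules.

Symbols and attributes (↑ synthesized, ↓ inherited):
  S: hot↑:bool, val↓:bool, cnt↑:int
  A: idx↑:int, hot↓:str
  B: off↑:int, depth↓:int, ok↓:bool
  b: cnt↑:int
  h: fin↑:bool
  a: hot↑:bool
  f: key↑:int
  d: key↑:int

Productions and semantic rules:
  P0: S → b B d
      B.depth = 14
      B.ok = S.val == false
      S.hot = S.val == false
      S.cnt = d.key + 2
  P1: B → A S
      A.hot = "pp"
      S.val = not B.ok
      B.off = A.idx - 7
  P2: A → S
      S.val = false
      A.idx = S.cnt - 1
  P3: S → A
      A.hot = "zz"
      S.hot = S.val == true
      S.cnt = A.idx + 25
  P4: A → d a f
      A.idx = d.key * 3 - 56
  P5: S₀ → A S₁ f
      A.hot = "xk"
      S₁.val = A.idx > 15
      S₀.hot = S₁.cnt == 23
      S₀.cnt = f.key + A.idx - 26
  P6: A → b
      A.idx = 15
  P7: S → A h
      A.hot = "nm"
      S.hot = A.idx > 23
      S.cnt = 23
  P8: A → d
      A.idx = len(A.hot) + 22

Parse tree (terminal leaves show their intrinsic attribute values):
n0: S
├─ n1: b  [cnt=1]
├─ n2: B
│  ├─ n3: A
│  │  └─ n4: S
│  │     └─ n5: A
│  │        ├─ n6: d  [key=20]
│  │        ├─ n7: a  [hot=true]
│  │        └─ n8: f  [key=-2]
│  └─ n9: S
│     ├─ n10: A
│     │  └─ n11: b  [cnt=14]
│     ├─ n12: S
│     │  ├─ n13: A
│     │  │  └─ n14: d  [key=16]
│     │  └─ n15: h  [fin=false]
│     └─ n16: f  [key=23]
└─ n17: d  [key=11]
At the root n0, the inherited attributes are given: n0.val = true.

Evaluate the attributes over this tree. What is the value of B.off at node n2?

21

1. n0.val = true  [given at root]
2. n1.cnt = 1  [terminal]
3. n2.depth = 14  [14]
4. n2.ok = false  [S.val == false]
5. n3.hot = "pp"  ["pp"]
6. n4.val = false  [false]
7. n5.hot = "zz"  ["zz"]
8. n6.key = 20  [terminal]
9. n7.hot = true  [terminal]
10. n8.key = -2  [terminal]
11. n5.idx = 4  [d.key * 3 - 56]
12. n4.hot = false  [S.val == true]
13. n4.cnt = 29  [A.idx + 25]
14. n3.idx = 28  [S.cnt - 1]
15. n9.val = true  [not B.ok]
16. n10.hot = "xk"  ["xk"]
17. n11.cnt = 14  [terminal]
18. n10.idx = 15  [15]
19. n12.val = false  [A.idx > 15]
20. n13.hot = "nm"  ["nm"]
21. n14.key = 16  [terminal]
22. n13.idx = 24  [len(A.hot) + 22]
23. n15.fin = false  [terminal]
24. n12.hot = true  [A.idx > 23]
25. n12.cnt = 23  [23]
26. n16.key = 23  [terminal]
27. n9.hot = true  [S₁.cnt == 23]
28. n9.cnt = 12  [f.key + A.idx - 26]
29. n2.off = 21  [A.idx - 7]
30. n17.key = 11  [terminal]
31. n0.hot = false  [S.val == false]
32. n0.cnt = 13  [d.key + 2]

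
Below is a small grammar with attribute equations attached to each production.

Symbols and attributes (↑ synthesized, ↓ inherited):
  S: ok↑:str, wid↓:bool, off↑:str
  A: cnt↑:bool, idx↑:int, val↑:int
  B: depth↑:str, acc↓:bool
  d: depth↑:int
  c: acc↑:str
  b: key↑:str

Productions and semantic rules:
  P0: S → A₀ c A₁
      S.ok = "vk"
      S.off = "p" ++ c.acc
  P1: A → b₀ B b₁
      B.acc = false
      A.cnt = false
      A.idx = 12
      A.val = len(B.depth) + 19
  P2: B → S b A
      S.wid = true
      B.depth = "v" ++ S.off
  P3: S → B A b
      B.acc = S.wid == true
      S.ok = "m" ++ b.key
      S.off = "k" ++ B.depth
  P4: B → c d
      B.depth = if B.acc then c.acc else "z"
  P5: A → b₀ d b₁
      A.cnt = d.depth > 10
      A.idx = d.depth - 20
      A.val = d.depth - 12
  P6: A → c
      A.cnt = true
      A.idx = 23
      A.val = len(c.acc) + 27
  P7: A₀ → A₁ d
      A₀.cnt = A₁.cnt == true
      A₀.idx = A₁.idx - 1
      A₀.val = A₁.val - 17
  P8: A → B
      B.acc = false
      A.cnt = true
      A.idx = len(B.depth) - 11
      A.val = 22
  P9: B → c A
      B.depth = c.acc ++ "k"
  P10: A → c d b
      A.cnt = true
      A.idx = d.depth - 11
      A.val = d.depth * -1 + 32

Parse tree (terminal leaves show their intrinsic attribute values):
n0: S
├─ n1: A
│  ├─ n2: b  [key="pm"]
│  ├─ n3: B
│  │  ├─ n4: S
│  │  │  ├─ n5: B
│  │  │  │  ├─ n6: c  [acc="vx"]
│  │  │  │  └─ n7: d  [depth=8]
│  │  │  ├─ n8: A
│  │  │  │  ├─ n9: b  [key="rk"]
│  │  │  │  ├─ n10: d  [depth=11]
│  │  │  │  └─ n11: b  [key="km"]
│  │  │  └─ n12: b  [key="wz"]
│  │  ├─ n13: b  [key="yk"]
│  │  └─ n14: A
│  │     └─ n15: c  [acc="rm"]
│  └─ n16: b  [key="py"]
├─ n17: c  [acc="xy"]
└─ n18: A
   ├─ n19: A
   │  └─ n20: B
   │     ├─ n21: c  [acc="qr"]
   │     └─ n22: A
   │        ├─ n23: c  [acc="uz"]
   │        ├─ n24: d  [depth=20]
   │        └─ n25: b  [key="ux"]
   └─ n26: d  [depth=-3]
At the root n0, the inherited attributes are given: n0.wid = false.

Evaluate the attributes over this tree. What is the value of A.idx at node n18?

-9

1. n0.wid = false  [given at root]
2. n2.key = "pm"  [terminal]
3. n3.acc = false  [false]
4. n4.wid = true  [true]
5. n5.acc = true  [S.wid == true]
6. n6.acc = "vx"  [terminal]
7. n7.depth = 8  [terminal]
8. n5.depth = "vx"  [if B.acc then c.acc else "z"]
9. n9.key = "rk"  [terminal]
10. n10.depth = 11  [terminal]
11. n11.key = "km"  [terminal]
12. n8.cnt = true  [d.depth > 10]
13. n8.idx = -9  [d.depth - 20]
14. n8.val = -1  [d.depth - 12]
15. n12.key = "wz"  [terminal]
16. n4.ok = "mwz"  ["m" ++ b.key]
17. n4.off = "kvx"  ["k" ++ B.depth]
18. n13.key = "yk"  [terminal]
19. n15.acc = "rm"  [terminal]
20. n14.cnt = true  [true]
21. n14.idx = 23  [23]
22. n14.val = 29  [len(c.acc) + 27]
23. n3.depth = "vkvx"  ["v" ++ S.off]
24. n16.key = "py"  [terminal]
25. n1.cnt = false  [false]
26. n1.idx = 12  [12]
27. n1.val = 23  [len(B.depth) + 19]
28. n17.acc = "xy"  [terminal]
29. n20.acc = false  [false]
30. n21.acc = "qr"  [terminal]
31. n23.acc = "uz"  [terminal]
32. n24.depth = 20  [terminal]
33. n25.key = "ux"  [terminal]
34. n22.cnt = true  [true]
35. n22.idx = 9  [d.depth - 11]
36. n22.val = 12  [d.depth * -1 + 32]
37. n20.depth = "qrk"  [c.acc ++ "k"]
38. n19.cnt = true  [true]
39. n19.idx = -8  [len(B.depth) - 11]
40. n19.val = 22  [22]
41. n26.depth = -3  [terminal]
42. n18.cnt = true  [A₁.cnt == true]
43. n18.idx = -9  [A₁.idx - 1]
44. n18.val = 5  [A₁.val - 17]
45. n0.ok = "vk"  ["vk"]
46. n0.off = "pxy"  ["p" ++ c.acc]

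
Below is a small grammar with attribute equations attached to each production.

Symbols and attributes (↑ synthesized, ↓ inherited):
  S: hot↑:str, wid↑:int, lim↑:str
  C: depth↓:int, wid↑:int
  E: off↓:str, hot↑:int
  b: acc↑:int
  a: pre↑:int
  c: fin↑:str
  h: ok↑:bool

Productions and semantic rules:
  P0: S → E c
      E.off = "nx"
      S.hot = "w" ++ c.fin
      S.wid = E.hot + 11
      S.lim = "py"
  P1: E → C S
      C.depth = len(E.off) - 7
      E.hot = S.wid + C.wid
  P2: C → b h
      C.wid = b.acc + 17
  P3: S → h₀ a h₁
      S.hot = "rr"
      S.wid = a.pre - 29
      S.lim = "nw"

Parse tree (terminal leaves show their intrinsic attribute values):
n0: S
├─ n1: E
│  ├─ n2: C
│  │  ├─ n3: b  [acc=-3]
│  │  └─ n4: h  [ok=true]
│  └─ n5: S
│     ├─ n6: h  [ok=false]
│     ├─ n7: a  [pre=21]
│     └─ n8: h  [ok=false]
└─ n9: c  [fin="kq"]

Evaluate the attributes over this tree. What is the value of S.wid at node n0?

17

1. n1.off = "nx"  ["nx"]
2. n2.depth = -5  [len(E.off) - 7]
3. n3.acc = -3  [terminal]
4. n4.ok = true  [terminal]
5. n2.wid = 14  [b.acc + 17]
6. n6.ok = false  [terminal]
7. n7.pre = 21  [terminal]
8. n8.ok = false  [terminal]
9. n5.hot = "rr"  ["rr"]
10. n5.wid = -8  [a.pre - 29]
11. n5.lim = "nw"  ["nw"]
12. n1.hot = 6  [S.wid + C.wid]
13. n9.fin = "kq"  [terminal]
14. n0.hot = "wkq"  ["w" ++ c.fin]
15. n0.wid = 17  [E.hot + 11]
16. n0.lim = "py"  ["py"]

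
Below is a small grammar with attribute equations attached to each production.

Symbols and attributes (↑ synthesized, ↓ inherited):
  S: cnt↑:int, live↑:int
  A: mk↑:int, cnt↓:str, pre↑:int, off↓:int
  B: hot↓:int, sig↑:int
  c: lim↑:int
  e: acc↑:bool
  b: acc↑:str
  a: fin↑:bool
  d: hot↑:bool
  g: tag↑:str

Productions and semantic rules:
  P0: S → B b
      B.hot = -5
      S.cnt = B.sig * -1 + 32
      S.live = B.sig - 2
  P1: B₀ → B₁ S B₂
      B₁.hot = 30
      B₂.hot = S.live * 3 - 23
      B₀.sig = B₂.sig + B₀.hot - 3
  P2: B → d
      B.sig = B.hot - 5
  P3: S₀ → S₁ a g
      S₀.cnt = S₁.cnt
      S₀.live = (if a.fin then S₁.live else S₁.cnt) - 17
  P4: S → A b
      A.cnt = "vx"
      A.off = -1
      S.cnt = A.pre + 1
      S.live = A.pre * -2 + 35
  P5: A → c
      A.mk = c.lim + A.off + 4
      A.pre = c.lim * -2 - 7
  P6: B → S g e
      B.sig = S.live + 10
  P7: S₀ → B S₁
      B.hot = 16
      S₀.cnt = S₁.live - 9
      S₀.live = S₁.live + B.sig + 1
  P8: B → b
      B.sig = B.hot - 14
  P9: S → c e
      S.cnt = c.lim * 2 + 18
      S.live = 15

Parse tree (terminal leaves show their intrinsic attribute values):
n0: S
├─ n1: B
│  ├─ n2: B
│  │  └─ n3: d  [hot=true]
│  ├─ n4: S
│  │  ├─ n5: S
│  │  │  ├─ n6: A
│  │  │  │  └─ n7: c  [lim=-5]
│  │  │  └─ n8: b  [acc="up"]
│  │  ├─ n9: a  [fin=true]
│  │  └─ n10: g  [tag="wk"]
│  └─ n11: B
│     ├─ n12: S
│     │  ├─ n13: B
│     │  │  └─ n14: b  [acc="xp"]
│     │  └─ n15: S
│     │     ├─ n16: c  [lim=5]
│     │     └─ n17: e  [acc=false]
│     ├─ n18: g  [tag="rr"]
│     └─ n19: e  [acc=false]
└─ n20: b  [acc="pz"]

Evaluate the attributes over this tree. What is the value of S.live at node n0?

18

1. n1.hot = -5  [-5]
2. n2.hot = 30  [30]
3. n3.hot = true  [terminal]
4. n2.sig = 25  [B.hot - 5]
5. n6.cnt = "vx"  ["vx"]
6. n6.off = -1  [-1]
7. n7.lim = -5  [terminal]
8. n6.mk = -2  [c.lim + A.off + 4]
9. n6.pre = 3  [c.lim * -2 - 7]
10. n8.acc = "up"  [terminal]
11. n5.cnt = 4  [A.pre + 1]
12. n5.live = 29  [A.pre * -2 + 35]
13. n9.fin = true  [terminal]
14. n10.tag = "wk"  [terminal]
15. n4.cnt = 4  [S₁.cnt]
16. n4.live = 12  [(if a.fin then S₁.live else S₁.cnt) - 17]
17. n11.hot = 13  [S.live * 3 - 23]
18. n13.hot = 16  [16]
19. n14.acc = "xp"  [terminal]
20. n13.sig = 2  [B.hot - 14]
21. n16.lim = 5  [terminal]
22. n17.acc = false  [terminal]
23. n15.cnt = 28  [c.lim * 2 + 18]
24. n15.live = 15  [15]
25. n12.cnt = 6  [S₁.live - 9]
26. n12.live = 18  [S₁.live + B.sig + 1]
27. n18.tag = "rr"  [terminal]
28. n19.acc = false  [terminal]
29. n11.sig = 28  [S.live + 10]
30. n1.sig = 20  [B₂.sig + B₀.hot - 3]
31. n20.acc = "pz"  [terminal]
32. n0.cnt = 12  [B.sig * -1 + 32]
33. n0.live = 18  [B.sig - 2]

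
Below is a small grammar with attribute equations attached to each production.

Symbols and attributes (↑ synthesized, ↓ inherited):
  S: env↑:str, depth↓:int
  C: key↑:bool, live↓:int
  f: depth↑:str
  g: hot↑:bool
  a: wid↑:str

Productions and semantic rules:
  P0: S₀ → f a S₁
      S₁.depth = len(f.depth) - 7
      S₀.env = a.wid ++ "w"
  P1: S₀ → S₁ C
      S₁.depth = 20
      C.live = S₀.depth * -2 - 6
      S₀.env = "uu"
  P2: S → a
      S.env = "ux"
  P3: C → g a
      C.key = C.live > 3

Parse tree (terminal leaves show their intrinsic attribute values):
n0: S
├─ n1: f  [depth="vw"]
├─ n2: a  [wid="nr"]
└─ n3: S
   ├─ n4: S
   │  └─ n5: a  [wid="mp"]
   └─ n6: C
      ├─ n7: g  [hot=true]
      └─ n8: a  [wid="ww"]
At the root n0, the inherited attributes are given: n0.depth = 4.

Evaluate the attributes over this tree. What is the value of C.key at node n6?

true

1. n0.depth = 4  [given at root]
2. n1.depth = "vw"  [terminal]
3. n2.wid = "nr"  [terminal]
4. n3.depth = -5  [len(f.depth) - 7]
5. n4.depth = 20  [20]
6. n5.wid = "mp"  [terminal]
7. n4.env = "ux"  ["ux"]
8. n6.live = 4  [S₀.depth * -2 - 6]
9. n7.hot = true  [terminal]
10. n8.wid = "ww"  [terminal]
11. n6.key = true  [C.live > 3]
12. n3.env = "uu"  ["uu"]
13. n0.env = "nrw"  [a.wid ++ "w"]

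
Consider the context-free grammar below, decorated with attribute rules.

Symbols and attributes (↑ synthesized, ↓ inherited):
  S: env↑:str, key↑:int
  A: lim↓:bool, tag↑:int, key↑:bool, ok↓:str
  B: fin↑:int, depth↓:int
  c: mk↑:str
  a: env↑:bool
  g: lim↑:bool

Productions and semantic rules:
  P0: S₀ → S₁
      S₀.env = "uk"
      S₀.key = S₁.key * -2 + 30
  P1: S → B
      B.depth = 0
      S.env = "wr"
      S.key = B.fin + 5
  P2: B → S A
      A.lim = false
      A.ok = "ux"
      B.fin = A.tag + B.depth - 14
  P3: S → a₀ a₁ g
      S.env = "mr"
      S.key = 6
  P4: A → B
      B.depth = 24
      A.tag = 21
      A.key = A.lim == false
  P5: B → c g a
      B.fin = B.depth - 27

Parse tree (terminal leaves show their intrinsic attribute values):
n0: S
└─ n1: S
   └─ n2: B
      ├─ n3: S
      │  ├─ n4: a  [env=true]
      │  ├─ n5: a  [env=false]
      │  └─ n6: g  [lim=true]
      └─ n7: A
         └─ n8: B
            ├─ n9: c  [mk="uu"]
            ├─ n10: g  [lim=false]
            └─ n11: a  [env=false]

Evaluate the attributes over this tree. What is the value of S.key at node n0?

6

1. n2.depth = 0  [0]
2. n4.env = true  [terminal]
3. n5.env = false  [terminal]
4. n6.lim = true  [terminal]
5. n3.env = "mr"  ["mr"]
6. n3.key = 6  [6]
7. n7.lim = false  [false]
8. n7.ok = "ux"  ["ux"]
9. n8.depth = 24  [24]
10. n9.mk = "uu"  [terminal]
11. n10.lim = false  [terminal]
12. n11.env = false  [terminal]
13. n8.fin = -3  [B.depth - 27]
14. n7.tag = 21  [21]
15. n7.key = true  [A.lim == false]
16. n2.fin = 7  [A.tag + B.depth - 14]
17. n1.env = "wr"  ["wr"]
18. n1.key = 12  [B.fin + 5]
19. n0.env = "uk"  ["uk"]
20. n0.key = 6  [S₁.key * -2 + 30]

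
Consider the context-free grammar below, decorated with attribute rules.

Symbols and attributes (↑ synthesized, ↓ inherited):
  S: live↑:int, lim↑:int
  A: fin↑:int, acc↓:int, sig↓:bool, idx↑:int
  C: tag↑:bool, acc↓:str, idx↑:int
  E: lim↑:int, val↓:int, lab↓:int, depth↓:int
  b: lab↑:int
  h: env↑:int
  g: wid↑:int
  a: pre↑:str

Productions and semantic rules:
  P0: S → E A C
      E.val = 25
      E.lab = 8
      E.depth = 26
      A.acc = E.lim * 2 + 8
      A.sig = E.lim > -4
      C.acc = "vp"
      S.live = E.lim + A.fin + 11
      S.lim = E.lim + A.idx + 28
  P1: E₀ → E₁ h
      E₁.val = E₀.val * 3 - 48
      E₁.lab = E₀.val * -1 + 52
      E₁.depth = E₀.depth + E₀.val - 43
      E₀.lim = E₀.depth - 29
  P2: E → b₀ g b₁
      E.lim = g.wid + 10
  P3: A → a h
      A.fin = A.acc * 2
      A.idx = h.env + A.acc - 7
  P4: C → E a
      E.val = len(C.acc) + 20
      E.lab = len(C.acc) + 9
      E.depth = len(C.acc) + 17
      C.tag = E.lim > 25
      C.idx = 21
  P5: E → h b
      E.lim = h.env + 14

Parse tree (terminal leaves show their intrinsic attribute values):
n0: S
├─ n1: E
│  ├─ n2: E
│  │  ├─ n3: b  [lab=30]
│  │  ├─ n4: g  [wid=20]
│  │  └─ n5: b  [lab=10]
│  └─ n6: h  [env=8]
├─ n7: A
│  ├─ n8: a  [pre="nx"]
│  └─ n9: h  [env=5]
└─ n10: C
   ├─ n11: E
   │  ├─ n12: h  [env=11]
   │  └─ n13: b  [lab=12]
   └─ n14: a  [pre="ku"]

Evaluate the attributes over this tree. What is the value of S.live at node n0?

1. n1.val = 25  [25]
2. n1.lab = 8  [8]
3. n1.depth = 26  [26]
4. n2.val = 27  [E₀.val * 3 - 48]
5. n2.lab = 27  [E₀.val * -1 + 52]
6. n2.depth = 8  [E₀.depth + E₀.val - 43]
7. n3.lab = 30  [terminal]
8. n4.wid = 20  [terminal]
9. n5.lab = 10  [terminal]
10. n2.lim = 30  [g.wid + 10]
11. n6.env = 8  [terminal]
12. n1.lim = -3  [E₀.depth - 29]
13. n7.acc = 2  [E.lim * 2 + 8]
14. n7.sig = true  [E.lim > -4]
15. n8.pre = "nx"  [terminal]
16. n9.env = 5  [terminal]
17. n7.fin = 4  [A.acc * 2]
18. n7.idx = 0  [h.env + A.acc - 7]
19. n10.acc = "vp"  ["vp"]
20. n11.val = 22  [len(C.acc) + 20]
21. n11.lab = 11  [len(C.acc) + 9]
22. n11.depth = 19  [len(C.acc) + 17]
23. n12.env = 11  [terminal]
24. n13.lab = 12  [terminal]
25. n11.lim = 25  [h.env + 14]
26. n14.pre = "ku"  [terminal]
27. n10.tag = false  [E.lim > 25]
28. n10.idx = 21  [21]
29. n0.live = 12  [E.lim + A.fin + 11]
30. n0.lim = 25  [E.lim + A.idx + 28]

12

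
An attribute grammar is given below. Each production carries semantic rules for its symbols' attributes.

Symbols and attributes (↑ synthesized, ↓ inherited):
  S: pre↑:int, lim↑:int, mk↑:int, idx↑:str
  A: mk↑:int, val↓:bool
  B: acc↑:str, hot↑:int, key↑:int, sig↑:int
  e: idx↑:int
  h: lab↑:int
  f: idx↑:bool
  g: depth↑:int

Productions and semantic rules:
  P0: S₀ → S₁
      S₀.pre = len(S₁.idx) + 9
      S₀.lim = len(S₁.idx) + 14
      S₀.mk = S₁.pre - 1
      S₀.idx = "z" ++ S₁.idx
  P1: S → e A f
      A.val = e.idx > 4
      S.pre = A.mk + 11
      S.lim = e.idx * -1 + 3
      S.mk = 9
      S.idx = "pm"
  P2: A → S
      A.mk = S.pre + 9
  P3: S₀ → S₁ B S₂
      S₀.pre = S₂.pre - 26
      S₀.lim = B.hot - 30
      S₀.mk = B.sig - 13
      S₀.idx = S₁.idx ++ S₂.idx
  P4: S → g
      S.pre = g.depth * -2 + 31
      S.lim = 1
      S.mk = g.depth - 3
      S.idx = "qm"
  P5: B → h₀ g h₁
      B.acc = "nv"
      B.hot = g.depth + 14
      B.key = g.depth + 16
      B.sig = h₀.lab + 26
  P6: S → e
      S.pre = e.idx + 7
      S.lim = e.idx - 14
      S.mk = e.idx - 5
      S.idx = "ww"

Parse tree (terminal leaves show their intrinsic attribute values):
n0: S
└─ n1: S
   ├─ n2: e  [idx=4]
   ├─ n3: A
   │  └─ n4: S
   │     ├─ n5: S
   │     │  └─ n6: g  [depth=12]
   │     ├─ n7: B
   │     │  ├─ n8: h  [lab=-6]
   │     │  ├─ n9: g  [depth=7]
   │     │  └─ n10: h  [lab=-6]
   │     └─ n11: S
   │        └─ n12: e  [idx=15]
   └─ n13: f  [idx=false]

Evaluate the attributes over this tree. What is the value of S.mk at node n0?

1. n2.idx = 4  [terminal]
2. n3.val = false  [e.idx > 4]
3. n6.depth = 12  [terminal]
4. n5.pre = 7  [g.depth * -2 + 31]
5. n5.lim = 1  [1]
6. n5.mk = 9  [g.depth - 3]
7. n5.idx = "qm"  ["qm"]
8. n8.lab = -6  [terminal]
9. n9.depth = 7  [terminal]
10. n10.lab = -6  [terminal]
11. n7.acc = "nv"  ["nv"]
12. n7.hot = 21  [g.depth + 14]
13. n7.key = 23  [g.depth + 16]
14. n7.sig = 20  [h₀.lab + 26]
15. n12.idx = 15  [terminal]
16. n11.pre = 22  [e.idx + 7]
17. n11.lim = 1  [e.idx - 14]
18. n11.mk = 10  [e.idx - 5]
19. n11.idx = "ww"  ["ww"]
20. n4.pre = -4  [S₂.pre - 26]
21. n4.lim = -9  [B.hot - 30]
22. n4.mk = 7  [B.sig - 13]
23. n4.idx = "qmww"  [S₁.idx ++ S₂.idx]
24. n3.mk = 5  [S.pre + 9]
25. n13.idx = false  [terminal]
26. n1.pre = 16  [A.mk + 11]
27. n1.lim = -1  [e.idx * -1 + 3]
28. n1.mk = 9  [9]
29. n1.idx = "pm"  ["pm"]
30. n0.pre = 11  [len(S₁.idx) + 9]
31. n0.lim = 16  [len(S₁.idx) + 14]
32. n0.mk = 15  [S₁.pre - 1]
33. n0.idx = "zpm"  ["z" ++ S₁.idx]

15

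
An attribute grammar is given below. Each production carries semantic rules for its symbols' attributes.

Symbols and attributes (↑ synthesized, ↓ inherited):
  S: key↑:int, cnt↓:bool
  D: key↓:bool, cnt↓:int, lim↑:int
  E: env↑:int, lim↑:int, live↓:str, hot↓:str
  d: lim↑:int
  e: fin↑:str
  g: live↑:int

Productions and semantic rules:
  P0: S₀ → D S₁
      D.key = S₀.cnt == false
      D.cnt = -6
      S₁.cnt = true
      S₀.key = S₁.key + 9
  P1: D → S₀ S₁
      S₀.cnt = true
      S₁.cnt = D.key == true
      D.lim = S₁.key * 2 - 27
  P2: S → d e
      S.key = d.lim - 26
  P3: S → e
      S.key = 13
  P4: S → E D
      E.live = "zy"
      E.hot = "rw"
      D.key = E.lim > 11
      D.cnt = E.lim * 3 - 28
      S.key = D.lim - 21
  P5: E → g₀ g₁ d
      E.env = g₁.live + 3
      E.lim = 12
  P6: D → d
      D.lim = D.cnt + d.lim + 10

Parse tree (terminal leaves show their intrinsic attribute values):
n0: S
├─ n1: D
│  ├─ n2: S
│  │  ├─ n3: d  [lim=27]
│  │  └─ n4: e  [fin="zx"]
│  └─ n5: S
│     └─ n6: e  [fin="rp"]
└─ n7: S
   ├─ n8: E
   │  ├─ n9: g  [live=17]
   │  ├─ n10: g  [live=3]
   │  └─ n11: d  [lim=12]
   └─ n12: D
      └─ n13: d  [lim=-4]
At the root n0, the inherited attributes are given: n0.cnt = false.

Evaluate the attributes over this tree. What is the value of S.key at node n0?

1. n0.cnt = false  [given at root]
2. n1.key = true  [S₀.cnt == false]
3. n1.cnt = -6  [-6]
4. n2.cnt = true  [true]
5. n3.lim = 27  [terminal]
6. n4.fin = "zx"  [terminal]
7. n2.key = 1  [d.lim - 26]
8. n5.cnt = true  [D.key == true]
9. n6.fin = "rp"  [terminal]
10. n5.key = 13  [13]
11. n1.lim = -1  [S₁.key * 2 - 27]
12. n7.cnt = true  [true]
13. n8.live = "zy"  ["zy"]
14. n8.hot = "rw"  ["rw"]
15. n9.live = 17  [terminal]
16. n10.live = 3  [terminal]
17. n11.lim = 12  [terminal]
18. n8.env = 6  [g₁.live + 3]
19. n8.lim = 12  [12]
20. n12.key = true  [E.lim > 11]
21. n12.cnt = 8  [E.lim * 3 - 28]
22. n13.lim = -4  [terminal]
23. n12.lim = 14  [D.cnt + d.lim + 10]
24. n7.key = -7  [D.lim - 21]
25. n0.key = 2  [S₁.key + 9]

2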